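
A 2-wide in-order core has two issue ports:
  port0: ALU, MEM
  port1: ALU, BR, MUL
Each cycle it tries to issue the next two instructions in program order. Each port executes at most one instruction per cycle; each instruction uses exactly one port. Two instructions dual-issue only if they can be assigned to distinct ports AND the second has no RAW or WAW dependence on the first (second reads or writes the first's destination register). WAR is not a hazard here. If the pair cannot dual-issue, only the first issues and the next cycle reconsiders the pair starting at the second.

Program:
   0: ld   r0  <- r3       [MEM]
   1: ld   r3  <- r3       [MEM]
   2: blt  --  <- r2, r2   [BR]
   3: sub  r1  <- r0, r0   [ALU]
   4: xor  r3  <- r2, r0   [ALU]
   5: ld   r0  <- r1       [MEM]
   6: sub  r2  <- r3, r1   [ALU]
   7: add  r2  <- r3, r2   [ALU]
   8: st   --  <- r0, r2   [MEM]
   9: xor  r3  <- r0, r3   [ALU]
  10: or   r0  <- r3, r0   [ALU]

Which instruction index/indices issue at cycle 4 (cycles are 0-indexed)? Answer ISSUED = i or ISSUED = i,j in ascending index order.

ISSUED = 7

c0: i0 ld  no-port MEM/MEM
c1: i1,i2 ld;blt  pair
c2: i3,i4 sub;xor  pair
c3: i5,i6 ld;sub  pair
c4: i7 add  RAW r2
c5: i8,i9 st;xor  pair
c6: i10 or  tail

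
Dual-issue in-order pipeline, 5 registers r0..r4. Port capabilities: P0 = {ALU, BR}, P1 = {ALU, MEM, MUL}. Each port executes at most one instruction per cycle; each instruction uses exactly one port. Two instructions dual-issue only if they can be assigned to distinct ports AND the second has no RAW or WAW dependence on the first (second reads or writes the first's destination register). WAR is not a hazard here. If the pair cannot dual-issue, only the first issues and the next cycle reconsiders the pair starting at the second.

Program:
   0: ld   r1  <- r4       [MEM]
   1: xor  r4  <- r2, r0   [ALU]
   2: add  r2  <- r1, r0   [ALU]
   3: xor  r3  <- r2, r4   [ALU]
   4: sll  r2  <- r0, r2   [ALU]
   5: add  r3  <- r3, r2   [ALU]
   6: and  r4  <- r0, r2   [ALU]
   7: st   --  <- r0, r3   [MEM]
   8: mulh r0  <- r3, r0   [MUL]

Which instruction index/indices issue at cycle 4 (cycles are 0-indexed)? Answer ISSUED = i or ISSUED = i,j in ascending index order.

ISSUED = 7

#0 head=0: ld;xor i0/i1 pair
#1 head=2: add i2 RAW r2
#2 head=3: xor;sll i3/i4 pair
#3 head=5: add;and i5/i6 pair
#4 head=7: st i7 no-port MEM/MUL
#5 head=8: mulh i8 tail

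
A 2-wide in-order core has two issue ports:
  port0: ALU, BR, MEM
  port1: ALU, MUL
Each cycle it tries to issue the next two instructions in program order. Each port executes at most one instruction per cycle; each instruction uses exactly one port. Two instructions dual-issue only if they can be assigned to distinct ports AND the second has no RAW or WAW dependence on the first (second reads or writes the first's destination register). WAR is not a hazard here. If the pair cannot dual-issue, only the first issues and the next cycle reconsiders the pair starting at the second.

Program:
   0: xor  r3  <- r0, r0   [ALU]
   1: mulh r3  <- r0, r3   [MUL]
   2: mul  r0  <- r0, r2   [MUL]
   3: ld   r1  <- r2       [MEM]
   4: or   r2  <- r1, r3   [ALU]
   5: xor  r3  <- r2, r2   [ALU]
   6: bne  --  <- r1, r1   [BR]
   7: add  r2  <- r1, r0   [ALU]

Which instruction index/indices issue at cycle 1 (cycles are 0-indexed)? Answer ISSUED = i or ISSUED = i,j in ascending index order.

t=0 i0:xor ; RAW+WAW r3
t=1 i1:mulh ; no-port MUL/MUL
t=2 i2&i3:mul+ld ; dual
t=3 i4:or ; RAW r2
t=4 i5&i6:xor+bne ; dual
t=5 i7:add ; tail

ISSUED = 1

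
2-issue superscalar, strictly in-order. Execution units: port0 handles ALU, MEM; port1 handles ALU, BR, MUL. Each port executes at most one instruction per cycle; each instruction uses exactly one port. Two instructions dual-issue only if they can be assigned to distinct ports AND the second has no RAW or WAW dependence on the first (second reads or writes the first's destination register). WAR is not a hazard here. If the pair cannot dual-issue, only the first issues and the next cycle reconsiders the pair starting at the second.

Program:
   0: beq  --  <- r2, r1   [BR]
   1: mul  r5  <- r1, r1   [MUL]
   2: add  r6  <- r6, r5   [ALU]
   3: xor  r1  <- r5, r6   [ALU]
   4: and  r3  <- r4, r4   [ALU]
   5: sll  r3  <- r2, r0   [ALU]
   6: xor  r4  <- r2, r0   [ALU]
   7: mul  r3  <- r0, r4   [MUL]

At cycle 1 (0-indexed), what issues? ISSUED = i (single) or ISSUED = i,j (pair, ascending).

t=0 i0:beq.BR ; no-port BR/MUL
t=1 i1:mul.MUL ; RAW r5
t=2 i2:add.ALU ; RAW r6
t=3 i3,i4:xor.ALU+and.ALU ; pair
t=4 i5,i6:sll.ALU+xor.ALU ; pair
t=5 i7:mul.MUL ; tail

ISSUED = 1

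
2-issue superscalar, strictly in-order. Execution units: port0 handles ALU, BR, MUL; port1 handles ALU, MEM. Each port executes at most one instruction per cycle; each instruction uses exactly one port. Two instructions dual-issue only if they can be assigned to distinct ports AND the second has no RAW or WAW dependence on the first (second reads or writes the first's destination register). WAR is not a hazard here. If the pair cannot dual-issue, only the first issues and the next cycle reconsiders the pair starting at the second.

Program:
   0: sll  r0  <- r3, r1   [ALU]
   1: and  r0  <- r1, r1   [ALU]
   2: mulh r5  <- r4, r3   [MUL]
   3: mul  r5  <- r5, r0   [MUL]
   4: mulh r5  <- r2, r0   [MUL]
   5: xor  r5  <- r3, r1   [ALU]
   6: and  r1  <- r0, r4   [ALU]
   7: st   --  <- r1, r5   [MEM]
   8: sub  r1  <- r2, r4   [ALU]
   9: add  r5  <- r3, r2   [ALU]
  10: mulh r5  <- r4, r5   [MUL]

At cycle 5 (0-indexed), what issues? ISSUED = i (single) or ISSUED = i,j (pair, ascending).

ISSUED = 7,8

c0: i0 sll  WAW r0
c1: i1/i2 and;mulh  pair
c2: i3 mul  no-port MUL/MUL
c3: i4 mulh  WAW r5
c4: i5/i6 xor;and  pair
c5: i7/i8 st;sub  pair
c6: i9 add  RAW+WAW r5
c7: i10 mulh  tail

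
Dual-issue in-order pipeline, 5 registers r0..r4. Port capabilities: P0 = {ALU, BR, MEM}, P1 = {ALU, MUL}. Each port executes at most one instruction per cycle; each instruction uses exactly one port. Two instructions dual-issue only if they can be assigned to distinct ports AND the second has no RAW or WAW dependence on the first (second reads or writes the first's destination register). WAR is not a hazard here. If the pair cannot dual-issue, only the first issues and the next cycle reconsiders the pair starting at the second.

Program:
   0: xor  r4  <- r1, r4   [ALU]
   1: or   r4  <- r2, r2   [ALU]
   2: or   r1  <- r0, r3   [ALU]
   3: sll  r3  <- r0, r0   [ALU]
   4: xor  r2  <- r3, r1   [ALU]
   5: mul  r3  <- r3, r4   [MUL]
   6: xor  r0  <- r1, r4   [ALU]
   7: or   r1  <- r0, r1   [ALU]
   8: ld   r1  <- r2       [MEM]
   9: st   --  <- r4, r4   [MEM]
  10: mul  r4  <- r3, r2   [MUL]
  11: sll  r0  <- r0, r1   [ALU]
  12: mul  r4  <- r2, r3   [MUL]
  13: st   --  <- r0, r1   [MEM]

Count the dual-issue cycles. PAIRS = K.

  cy0 -> i0 (xor) WAW r4
  cy1 -> i1,i2 (or/or) 2-wide
  cy2 -> i3 (sll) RAW r3
  cy3 -> i4,i5 (xor/mul) 2-wide
  cy4 -> i6 (xor) RAW r0
  cy5 -> i7 (or) WAW r1
  cy6 -> i8 (ld) no-port MEM/MEM
  cy7 -> i9,i10 (st/mul) 2-wide
  cy8 -> i11,i12 (sll/mul) 2-wide
  cy9 -> i13 (st) tail

PAIRS = 4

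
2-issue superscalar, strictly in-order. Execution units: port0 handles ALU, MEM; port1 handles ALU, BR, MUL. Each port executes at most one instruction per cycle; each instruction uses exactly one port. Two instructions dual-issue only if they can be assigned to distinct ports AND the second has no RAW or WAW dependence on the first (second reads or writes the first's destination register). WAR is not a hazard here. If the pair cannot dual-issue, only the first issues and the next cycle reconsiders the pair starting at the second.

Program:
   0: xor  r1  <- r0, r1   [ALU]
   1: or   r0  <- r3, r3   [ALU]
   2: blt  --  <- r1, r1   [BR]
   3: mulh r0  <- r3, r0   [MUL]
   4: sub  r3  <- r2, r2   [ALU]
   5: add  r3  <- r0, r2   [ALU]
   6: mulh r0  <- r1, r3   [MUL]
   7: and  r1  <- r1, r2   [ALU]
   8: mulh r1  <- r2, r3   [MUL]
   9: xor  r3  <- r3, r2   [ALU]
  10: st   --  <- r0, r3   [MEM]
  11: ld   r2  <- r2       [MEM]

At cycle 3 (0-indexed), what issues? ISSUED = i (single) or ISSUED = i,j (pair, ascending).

[0] i0/i1  xor;or  -- dual
[1] i2  blt  -- no-port BR/MUL
[2] i3/i4  mulh;sub  -- dual
[3] i5  add  -- RAW r3
[4] i6/i7  mulh;and  -- dual
[5] i8/i9  mulh;xor  -- dual
[6] i10  st  -- no-port MEM/MEM
[7] i11  ld  -- tail

ISSUED = 5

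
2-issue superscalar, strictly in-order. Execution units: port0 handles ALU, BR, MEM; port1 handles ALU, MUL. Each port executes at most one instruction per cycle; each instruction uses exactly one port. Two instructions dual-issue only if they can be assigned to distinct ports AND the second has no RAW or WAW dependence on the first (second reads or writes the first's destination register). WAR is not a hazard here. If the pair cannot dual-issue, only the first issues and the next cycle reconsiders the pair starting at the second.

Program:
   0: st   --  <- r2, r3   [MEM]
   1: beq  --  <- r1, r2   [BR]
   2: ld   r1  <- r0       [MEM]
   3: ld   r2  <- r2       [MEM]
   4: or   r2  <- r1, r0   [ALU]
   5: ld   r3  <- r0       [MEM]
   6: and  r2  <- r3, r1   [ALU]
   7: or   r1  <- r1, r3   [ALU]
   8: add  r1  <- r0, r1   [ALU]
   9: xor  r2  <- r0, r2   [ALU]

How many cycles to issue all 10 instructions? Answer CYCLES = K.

  cy0 -> i0 (st.MEM) no-port MEM/BR
  cy1 -> i1 (beq.BR) no-port BR/MEM
  cy2 -> i2 (ld.MEM) no-port MEM/MEM
  cy3 -> i3 (ld.MEM) WAW r2
  cy4 -> i4/i5 (or.ALU/ld.MEM) pair
  cy5 -> i6/i7 (and.ALU/or.ALU) pair
  cy6 -> i8/i9 (add.ALU/xor.ALU) pair

CYCLES = 7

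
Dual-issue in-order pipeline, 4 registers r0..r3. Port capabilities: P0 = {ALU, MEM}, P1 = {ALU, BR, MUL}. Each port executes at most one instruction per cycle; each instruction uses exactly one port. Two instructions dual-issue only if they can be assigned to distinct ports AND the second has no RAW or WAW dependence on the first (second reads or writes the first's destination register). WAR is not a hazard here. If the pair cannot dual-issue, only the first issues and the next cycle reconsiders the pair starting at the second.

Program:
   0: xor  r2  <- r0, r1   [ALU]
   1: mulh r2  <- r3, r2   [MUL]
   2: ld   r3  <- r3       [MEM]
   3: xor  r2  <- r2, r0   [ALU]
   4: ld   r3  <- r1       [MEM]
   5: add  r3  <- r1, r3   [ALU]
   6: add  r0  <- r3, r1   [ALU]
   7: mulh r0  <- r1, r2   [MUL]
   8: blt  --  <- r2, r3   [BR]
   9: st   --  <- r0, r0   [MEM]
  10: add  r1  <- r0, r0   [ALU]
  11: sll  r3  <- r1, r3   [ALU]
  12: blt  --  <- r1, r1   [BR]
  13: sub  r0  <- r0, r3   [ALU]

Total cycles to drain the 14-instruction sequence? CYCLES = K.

0. xor.ALU @i0  | RAW+WAW r2
1. mulh.MUL+ld.MEM @i1+i2  | 2-wide
2. xor.ALU+ld.MEM @i3+i4  | 2-wide
3. add.ALU @i5  | RAW r3
4. add.ALU @i6  | WAW r0
5. mulh.MUL @i7  | no-port MUL/BR
6. blt.BR+st.MEM @i8+i9  | 2-wide
7. add.ALU @i10  | RAW r1
8. sll.ALU+blt.BR @i11+i12  | 2-wide
9. sub.ALU @i13  | tail

CYCLES = 10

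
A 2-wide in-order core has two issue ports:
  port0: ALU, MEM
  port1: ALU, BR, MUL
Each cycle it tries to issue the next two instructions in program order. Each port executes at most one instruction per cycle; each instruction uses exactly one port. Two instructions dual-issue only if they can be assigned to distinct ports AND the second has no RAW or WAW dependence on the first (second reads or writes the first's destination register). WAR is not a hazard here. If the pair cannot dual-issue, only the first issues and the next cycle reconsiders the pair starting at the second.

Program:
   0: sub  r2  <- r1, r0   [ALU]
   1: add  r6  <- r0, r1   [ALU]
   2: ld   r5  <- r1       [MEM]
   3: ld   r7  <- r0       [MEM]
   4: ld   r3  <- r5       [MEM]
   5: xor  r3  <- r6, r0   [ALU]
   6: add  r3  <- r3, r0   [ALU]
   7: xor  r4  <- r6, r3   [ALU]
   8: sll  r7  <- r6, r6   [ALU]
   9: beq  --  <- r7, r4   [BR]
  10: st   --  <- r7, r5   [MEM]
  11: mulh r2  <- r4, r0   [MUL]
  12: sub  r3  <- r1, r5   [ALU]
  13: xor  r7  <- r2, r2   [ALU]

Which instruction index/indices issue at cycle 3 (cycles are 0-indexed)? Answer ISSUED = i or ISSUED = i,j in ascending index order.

  cy0 -> i0,i1 (sub.ALU;add.ALU) 2-wide
  cy1 -> i2 (ld.MEM) no-port MEM/MEM
  cy2 -> i3 (ld.MEM) no-port MEM/MEM
  cy3 -> i4 (ld.MEM) WAW r3
  cy4 -> i5 (xor.ALU) RAW+WAW r3
  cy5 -> i6 (add.ALU) RAW r3
  cy6 -> i7,i8 (xor.ALU;sll.ALU) 2-wide
  cy7 -> i9,i10 (beq.BR;st.MEM) 2-wide
  cy8 -> i11,i12 (mulh.MUL;sub.ALU) 2-wide
  cy9 -> i13 (xor.ALU) tail

ISSUED = 4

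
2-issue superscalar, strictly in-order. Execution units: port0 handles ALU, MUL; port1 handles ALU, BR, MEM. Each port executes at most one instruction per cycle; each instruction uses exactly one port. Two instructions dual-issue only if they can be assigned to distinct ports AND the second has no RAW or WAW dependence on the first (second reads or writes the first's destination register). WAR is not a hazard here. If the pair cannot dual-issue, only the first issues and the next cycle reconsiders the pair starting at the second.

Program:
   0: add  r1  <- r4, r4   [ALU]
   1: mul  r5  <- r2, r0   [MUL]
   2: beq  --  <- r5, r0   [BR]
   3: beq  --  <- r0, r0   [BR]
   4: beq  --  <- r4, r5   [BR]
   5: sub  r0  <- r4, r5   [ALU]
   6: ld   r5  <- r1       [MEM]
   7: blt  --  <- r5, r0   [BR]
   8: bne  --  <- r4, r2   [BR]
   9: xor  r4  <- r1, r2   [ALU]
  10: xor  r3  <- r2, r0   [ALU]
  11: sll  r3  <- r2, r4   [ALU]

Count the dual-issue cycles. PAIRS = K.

0. add mul @i0/i1  | dual
1. beq @i2  | no-port BR/BR
2. beq @i3  | no-port BR/BR
3. beq sub @i4/i5  | dual
4. ld @i6  | no-port MEM/BR
5. blt @i7  | no-port BR/BR
6. bne xor @i8/i9  | dual
7. xor @i10  | WAW r3
8. sll @i11  | tail

PAIRS = 3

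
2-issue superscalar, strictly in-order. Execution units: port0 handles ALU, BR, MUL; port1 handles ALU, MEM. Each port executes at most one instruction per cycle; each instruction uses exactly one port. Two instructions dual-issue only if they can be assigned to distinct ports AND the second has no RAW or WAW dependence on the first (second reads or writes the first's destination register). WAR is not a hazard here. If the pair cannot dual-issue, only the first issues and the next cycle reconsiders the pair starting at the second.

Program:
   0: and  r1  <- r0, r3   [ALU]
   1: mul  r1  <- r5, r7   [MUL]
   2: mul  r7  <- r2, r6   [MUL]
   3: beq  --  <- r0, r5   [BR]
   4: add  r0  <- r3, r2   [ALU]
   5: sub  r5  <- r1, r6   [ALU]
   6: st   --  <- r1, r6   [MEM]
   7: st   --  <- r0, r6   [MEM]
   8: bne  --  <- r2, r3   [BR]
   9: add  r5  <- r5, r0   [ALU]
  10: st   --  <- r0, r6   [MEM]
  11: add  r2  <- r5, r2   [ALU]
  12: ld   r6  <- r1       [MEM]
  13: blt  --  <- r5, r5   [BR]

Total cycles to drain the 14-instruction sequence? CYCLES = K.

#0 head=0: and.ALU i0 WAW r1
#1 head=1: mul.MUL i1 no-port MUL/MUL
#2 head=2: mul.MUL i2 no-port MUL/BR
#3 head=3: beq.BR+add.ALU i3,i4 2-wide
#4 head=5: sub.ALU+st.MEM i5,i6 2-wide
#5 head=7: st.MEM+bne.BR i7,i8 2-wide
#6 head=9: add.ALU+st.MEM i9,i10 2-wide
#7 head=11: add.ALU+ld.MEM i11,i12 2-wide
#8 head=13: blt.BR i13 tail

CYCLES = 9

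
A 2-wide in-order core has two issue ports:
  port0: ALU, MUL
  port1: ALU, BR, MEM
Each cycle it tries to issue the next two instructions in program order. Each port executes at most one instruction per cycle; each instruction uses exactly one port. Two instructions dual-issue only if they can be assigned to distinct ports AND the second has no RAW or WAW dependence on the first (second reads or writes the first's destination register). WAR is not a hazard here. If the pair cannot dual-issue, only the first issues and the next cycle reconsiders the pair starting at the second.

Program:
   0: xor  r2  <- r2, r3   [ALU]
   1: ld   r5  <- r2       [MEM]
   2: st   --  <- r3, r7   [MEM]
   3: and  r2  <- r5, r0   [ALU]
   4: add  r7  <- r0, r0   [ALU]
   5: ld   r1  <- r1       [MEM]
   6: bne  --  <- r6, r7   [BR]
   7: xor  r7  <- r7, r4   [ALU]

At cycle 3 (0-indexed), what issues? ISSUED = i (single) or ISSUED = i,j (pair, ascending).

ISSUED = 4,5

  cy0 -> i0 (xor) RAW r2
  cy1 -> i1 (ld) no-port MEM/MEM
  cy2 -> i2,i3 (st/and) pair
  cy3 -> i4,i5 (add/ld) pair
  cy4 -> i6,i7 (bne/xor) pair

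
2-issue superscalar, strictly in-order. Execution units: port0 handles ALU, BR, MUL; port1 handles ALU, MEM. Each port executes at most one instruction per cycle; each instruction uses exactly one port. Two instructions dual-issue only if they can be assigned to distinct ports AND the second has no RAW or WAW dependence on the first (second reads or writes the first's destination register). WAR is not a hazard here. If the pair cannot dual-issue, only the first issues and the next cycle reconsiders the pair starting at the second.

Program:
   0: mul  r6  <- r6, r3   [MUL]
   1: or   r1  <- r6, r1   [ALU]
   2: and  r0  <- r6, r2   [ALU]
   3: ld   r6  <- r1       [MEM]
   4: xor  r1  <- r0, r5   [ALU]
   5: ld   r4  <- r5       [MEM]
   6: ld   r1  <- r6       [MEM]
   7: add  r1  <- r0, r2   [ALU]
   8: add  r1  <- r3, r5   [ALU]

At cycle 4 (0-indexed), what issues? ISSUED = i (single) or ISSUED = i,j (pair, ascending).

ISSUED = 6

[0] i0  mul  -- RAW r6
[1] i1&i2  or;and  -- pair
[2] i3&i4  ld;xor  -- pair
[3] i5  ld  -- no-port MEM/MEM
[4] i6  ld  -- WAW r1
[5] i7  add  -- WAW r1
[6] i8  add  -- tail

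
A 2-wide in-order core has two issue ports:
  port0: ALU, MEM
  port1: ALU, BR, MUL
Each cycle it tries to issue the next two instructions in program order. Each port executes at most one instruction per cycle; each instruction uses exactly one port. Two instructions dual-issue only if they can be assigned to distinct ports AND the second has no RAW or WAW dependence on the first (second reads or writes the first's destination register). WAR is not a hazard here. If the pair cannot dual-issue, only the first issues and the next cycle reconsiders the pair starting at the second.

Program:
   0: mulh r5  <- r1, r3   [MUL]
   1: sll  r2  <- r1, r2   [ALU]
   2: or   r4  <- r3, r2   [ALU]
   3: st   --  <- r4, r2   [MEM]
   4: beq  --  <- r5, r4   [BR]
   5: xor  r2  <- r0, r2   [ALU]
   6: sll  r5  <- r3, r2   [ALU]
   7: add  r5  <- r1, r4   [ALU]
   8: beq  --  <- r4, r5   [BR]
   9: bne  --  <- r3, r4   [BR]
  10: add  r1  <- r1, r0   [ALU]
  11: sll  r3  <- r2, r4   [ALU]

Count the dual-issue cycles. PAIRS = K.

#0 head=0: mulh.MUL sll.ALU i0&i1 pair
#1 head=2: or.ALU i2 RAW r4
#2 head=3: st.MEM beq.BR i3&i4 pair
#3 head=5: xor.ALU i5 RAW r2
#4 head=6: sll.ALU i6 WAW r5
#5 head=7: add.ALU i7 RAW r5
#6 head=8: beq.BR i8 no-port BR/BR
#7 head=9: bne.BR add.ALU i9&i10 pair
#8 head=11: sll.ALU i11 tail

PAIRS = 3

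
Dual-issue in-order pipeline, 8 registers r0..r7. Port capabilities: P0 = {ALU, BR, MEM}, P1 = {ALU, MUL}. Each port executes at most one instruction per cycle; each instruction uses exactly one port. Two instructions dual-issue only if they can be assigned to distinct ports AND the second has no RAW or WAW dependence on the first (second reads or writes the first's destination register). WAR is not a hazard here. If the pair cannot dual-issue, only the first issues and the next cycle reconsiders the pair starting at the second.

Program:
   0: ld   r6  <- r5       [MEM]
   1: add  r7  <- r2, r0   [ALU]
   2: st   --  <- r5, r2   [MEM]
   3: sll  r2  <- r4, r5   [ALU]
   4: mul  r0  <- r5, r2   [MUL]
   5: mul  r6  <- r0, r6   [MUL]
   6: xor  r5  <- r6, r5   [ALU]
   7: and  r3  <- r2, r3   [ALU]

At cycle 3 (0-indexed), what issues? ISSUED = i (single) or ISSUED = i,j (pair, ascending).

ISSUED = 5

  cy0 -> i0&i1 (ld+add) pair
  cy1 -> i2&i3 (st+sll) pair
  cy2 -> i4 (mul) no-port MUL/MUL
  cy3 -> i5 (mul) RAW r6
  cy4 -> i6&i7 (xor+and) pair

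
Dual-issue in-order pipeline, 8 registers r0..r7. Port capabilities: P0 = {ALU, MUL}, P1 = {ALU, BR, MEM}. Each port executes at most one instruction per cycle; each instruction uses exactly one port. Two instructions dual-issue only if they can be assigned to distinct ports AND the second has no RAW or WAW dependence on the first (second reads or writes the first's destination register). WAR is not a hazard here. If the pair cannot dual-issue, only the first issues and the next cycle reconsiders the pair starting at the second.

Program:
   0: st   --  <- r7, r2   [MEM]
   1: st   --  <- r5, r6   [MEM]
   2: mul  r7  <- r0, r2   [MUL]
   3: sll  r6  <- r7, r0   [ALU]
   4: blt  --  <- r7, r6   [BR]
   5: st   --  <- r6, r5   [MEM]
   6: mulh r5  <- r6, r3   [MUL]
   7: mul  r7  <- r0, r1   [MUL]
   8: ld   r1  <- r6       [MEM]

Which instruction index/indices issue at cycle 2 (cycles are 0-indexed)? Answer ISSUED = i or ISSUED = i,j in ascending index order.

t=0 i0:st ; no-port MEM/MEM
t=1 i1/i2:st;mul ; pair
t=2 i3:sll ; RAW r6
t=3 i4:blt ; no-port BR/MEM
t=4 i5/i6:st;mulh ; pair
t=5 i7/i8:mul;ld ; pair

ISSUED = 3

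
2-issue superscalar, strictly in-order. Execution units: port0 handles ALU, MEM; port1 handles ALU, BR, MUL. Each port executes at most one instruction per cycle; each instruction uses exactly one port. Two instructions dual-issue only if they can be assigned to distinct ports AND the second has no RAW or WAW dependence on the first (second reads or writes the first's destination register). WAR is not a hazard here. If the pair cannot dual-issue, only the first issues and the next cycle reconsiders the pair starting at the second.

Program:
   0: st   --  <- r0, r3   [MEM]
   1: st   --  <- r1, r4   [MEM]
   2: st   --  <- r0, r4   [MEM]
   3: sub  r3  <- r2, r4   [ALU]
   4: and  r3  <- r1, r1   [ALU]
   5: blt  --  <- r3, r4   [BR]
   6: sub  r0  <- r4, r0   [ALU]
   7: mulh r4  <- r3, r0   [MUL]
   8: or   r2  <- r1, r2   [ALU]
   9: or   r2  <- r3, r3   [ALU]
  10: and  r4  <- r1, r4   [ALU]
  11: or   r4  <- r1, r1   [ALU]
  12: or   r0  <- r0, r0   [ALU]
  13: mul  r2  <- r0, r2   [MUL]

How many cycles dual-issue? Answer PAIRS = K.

PAIRS = 5

[0] i0  st.MEM  -- no-port MEM/MEM
[1] i1  st.MEM  -- no-port MEM/MEM
[2] i2,i3  st.MEM/sub.ALU  -- dual
[3] i4  and.ALU  -- RAW r3
[4] i5,i6  blt.BR/sub.ALU  -- dual
[5] i7,i8  mulh.MUL/or.ALU  -- dual
[6] i9,i10  or.ALU/and.ALU  -- dual
[7] i11,i12  or.ALU/or.ALU  -- dual
[8] i13  mul.MUL  -- tail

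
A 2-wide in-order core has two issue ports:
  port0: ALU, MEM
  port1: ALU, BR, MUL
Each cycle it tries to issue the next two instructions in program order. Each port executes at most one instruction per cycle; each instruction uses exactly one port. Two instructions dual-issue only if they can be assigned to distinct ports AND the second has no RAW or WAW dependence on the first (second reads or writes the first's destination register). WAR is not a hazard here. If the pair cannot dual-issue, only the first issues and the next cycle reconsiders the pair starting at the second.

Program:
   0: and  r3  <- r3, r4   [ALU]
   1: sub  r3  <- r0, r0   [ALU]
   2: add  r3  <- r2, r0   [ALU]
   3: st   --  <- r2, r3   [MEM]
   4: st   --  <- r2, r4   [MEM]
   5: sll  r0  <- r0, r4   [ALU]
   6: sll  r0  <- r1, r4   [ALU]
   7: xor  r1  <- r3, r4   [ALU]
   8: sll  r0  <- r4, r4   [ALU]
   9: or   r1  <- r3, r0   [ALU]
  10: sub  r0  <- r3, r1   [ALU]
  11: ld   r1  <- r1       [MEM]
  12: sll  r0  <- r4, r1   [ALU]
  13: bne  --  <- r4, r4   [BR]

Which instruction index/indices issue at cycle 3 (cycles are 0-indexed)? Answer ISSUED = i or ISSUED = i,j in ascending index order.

ISSUED = 3

c0: i0 and.ALU  WAW r3
c1: i1 sub.ALU  WAW r3
c2: i2 add.ALU  RAW r3
c3: i3 st.MEM  no-port MEM/MEM
c4: i4/i5 st.MEM sll.ALU  pair
c5: i6/i7 sll.ALU xor.ALU  pair
c6: i8 sll.ALU  RAW r0
c7: i9 or.ALU  RAW r1
c8: i10/i11 sub.ALU ld.MEM  pair
c9: i12/i13 sll.ALU bne.BR  pair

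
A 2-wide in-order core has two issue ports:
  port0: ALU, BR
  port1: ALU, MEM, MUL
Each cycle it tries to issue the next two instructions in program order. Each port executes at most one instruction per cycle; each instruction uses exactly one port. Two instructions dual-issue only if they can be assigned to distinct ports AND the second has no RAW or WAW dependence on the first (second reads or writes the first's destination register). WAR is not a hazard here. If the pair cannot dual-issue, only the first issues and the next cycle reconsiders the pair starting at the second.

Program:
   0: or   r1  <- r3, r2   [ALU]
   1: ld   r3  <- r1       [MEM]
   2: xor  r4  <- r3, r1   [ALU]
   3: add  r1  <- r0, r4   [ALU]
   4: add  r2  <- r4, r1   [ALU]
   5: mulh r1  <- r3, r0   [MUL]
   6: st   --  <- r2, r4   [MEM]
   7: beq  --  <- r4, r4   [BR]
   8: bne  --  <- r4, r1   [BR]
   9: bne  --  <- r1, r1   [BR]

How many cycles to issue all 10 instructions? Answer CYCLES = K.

CYCLES = 8

[0] i0  or.ALU  -- RAW r1
[1] i1  ld.MEM  -- RAW r3
[2] i2  xor.ALU  -- RAW r4
[3] i3  add.ALU  -- RAW r1
[4] i4,i5  add.ALU+mulh.MUL  -- pair
[5] i6,i7  st.MEM+beq.BR  -- pair
[6] i8  bne.BR  -- no-port BR/BR
[7] i9  bne.BR  -- tail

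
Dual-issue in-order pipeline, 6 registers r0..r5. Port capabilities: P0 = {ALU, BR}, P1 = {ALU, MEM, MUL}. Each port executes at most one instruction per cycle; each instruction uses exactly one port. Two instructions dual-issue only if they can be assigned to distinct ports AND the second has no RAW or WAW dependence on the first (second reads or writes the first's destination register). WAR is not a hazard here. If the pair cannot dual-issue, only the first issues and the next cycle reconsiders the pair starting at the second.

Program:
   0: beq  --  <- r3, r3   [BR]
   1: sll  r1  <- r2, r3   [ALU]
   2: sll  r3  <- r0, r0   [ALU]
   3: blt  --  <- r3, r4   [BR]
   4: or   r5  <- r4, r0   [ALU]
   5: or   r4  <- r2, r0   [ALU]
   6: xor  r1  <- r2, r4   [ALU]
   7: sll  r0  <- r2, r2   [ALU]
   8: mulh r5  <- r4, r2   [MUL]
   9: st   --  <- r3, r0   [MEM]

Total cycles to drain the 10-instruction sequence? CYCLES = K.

CYCLES = 7

#0 head=0: beq.BR;sll.ALU i0+i1 pair
#1 head=2: sll.ALU i2 RAW r3
#2 head=3: blt.BR;or.ALU i3+i4 pair
#3 head=5: or.ALU i5 RAW r4
#4 head=6: xor.ALU;sll.ALU i6+i7 pair
#5 head=8: mulh.MUL i8 no-port MUL/MEM
#6 head=9: st.MEM i9 tail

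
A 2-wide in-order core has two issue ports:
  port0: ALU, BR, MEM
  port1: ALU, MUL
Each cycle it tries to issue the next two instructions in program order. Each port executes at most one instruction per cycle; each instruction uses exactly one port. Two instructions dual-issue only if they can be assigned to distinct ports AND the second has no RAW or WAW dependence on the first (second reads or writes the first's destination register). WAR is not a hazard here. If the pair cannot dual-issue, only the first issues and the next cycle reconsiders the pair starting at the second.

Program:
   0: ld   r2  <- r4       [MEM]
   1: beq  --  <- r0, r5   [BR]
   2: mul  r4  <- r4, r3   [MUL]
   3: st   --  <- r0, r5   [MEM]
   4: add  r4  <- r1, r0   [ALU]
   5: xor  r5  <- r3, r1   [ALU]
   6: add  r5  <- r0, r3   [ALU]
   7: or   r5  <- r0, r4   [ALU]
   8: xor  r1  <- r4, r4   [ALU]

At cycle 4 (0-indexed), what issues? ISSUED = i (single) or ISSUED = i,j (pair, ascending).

ISSUED = 6

0. ld.MEM @i0  | no-port MEM/BR
1. beq.BR/mul.MUL @i1+i2  | 2-wide
2. st.MEM/add.ALU @i3+i4  | 2-wide
3. xor.ALU @i5  | WAW r5
4. add.ALU @i6  | WAW r5
5. or.ALU/xor.ALU @i7+i8  | 2-wide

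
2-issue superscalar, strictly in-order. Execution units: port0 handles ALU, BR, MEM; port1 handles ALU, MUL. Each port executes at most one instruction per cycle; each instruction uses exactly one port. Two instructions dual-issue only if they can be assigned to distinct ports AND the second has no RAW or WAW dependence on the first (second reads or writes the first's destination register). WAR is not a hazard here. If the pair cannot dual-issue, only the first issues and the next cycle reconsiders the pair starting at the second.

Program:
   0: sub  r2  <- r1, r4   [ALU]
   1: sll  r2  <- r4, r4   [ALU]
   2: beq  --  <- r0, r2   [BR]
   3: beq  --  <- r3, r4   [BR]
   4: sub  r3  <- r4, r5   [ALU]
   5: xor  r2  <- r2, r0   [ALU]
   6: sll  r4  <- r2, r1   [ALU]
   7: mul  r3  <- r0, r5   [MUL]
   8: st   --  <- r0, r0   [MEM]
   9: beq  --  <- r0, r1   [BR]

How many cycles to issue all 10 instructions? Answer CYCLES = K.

CYCLES = 8

  cy0 -> i0 (sub.ALU) WAW r2
  cy1 -> i1 (sll.ALU) RAW r2
  cy2 -> i2 (beq.BR) no-port BR/BR
  cy3 -> i3+i4 (beq.BR sub.ALU) pair
  cy4 -> i5 (xor.ALU) RAW r2
  cy5 -> i6+i7 (sll.ALU mul.MUL) pair
  cy6 -> i8 (st.MEM) no-port MEM/BR
  cy7 -> i9 (beq.BR) tail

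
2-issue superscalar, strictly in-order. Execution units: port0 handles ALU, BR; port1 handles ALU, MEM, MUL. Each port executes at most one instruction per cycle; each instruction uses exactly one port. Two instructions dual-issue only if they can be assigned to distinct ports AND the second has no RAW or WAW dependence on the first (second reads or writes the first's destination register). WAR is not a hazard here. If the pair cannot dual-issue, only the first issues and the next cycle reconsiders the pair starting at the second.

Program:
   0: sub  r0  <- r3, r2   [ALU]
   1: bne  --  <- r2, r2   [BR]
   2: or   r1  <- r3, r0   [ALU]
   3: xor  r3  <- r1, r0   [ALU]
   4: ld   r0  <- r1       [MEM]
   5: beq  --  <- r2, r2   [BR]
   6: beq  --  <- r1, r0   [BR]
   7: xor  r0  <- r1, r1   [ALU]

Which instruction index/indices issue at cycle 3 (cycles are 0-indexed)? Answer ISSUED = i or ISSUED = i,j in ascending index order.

ISSUED = 5

[0] i0&i1  sub;bne  -- 2-wide
[1] i2  or  -- RAW r1
[2] i3&i4  xor;ld  -- 2-wide
[3] i5  beq  -- no-port BR/BR
[4] i6&i7  beq;xor  -- 2-wide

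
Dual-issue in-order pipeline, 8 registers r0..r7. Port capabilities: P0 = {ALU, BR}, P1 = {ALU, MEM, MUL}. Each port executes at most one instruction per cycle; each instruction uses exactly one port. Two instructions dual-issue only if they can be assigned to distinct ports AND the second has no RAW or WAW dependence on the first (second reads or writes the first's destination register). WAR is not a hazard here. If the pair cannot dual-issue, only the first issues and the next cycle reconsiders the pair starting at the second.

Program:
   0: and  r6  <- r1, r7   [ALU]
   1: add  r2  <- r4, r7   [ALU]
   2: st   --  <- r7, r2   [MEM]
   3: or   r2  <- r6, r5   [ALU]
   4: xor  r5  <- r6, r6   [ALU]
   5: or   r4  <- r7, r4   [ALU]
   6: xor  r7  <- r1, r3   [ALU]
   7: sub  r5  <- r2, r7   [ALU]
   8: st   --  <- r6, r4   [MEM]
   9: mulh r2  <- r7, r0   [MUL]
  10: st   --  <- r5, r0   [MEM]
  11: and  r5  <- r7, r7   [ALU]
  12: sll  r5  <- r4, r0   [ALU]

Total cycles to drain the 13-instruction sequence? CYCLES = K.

[0] i0+i1  and/add  -- 2-wide
[1] i2+i3  st/or  -- 2-wide
[2] i4+i5  xor/or  -- 2-wide
[3] i6  xor  -- RAW r7
[4] i7+i8  sub/st  -- 2-wide
[5] i9  mulh  -- no-port MUL/MEM
[6] i10+i11  st/and  -- 2-wide
[7] i12  sll  -- tail

CYCLES = 8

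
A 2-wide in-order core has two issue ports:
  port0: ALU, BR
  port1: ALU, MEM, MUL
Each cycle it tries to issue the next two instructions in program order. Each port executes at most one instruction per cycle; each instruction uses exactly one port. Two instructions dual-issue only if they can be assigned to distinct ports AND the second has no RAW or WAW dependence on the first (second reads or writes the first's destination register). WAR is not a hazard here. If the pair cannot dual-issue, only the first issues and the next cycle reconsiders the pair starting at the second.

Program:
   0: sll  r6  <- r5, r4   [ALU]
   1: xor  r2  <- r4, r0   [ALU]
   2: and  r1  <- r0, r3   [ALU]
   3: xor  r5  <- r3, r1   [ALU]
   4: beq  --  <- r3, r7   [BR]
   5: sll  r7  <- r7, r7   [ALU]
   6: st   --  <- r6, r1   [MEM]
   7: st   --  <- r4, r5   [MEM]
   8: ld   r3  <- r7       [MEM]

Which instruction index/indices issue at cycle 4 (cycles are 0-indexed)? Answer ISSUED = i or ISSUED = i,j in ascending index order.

t=0 i0/i1:sll+xor ; dual
t=1 i2:and ; RAW r1
t=2 i3/i4:xor+beq ; dual
t=3 i5/i6:sll+st ; dual
t=4 i7:st ; no-port MEM/MEM
t=5 i8:ld ; tail

ISSUED = 7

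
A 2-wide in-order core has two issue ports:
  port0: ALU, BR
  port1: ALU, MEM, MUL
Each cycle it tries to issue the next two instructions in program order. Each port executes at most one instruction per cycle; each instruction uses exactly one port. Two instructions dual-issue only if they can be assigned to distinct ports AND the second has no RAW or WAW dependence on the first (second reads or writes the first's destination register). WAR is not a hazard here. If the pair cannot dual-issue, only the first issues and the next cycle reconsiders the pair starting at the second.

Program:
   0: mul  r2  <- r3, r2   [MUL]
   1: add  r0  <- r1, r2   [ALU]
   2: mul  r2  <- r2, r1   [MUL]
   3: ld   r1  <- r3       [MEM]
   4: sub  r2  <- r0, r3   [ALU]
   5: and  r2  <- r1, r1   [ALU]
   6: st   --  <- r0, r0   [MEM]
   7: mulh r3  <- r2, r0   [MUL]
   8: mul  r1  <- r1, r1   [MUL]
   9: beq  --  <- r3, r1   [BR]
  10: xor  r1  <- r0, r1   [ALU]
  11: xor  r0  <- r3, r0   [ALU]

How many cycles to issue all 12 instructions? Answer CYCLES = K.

c0: i0 mul  RAW r2
c1: i1+i2 add;mul  2-wide
c2: i3+i4 ld;sub  2-wide
c3: i5+i6 and;st  2-wide
c4: i7 mulh  no-port MUL/MUL
c5: i8 mul  RAW r1
c6: i9+i10 beq;xor  2-wide
c7: i11 xor  tail

CYCLES = 8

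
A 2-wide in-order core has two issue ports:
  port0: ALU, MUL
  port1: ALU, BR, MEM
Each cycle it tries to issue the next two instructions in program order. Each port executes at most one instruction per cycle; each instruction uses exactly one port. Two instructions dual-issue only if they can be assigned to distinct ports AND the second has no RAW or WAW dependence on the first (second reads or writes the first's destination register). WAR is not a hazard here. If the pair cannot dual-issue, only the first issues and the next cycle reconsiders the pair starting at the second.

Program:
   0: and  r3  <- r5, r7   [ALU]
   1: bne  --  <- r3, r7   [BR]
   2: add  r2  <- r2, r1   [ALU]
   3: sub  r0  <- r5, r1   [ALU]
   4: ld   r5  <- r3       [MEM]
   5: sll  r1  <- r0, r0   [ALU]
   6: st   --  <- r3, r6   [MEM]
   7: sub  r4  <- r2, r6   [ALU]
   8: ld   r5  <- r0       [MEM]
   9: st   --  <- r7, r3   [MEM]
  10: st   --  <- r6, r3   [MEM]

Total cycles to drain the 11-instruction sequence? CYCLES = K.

[0] i0  and  -- RAW r3
[1] i1&i2  bne/add  -- dual
[2] i3&i4  sub/ld  -- dual
[3] i5&i6  sll/st  -- dual
[4] i7&i8  sub/ld  -- dual
[5] i9  st  -- no-port MEM/MEM
[6] i10  st  -- tail

CYCLES = 7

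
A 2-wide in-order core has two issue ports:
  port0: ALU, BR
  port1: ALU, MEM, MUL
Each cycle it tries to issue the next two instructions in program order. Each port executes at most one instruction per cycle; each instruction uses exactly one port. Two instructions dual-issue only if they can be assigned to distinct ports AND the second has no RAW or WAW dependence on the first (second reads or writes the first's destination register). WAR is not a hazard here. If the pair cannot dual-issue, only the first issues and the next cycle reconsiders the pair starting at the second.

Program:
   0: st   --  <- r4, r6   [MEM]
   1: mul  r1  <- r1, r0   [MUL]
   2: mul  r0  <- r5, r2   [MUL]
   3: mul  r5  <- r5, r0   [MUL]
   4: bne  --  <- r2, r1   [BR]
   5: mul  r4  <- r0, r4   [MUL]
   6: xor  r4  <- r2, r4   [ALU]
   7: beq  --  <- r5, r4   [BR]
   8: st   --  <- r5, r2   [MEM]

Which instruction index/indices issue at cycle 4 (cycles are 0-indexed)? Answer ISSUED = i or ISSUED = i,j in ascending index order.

  cy0 -> i0 (st) no-port MEM/MUL
  cy1 -> i1 (mul) no-port MUL/MUL
  cy2 -> i2 (mul) no-port MUL/MUL
  cy3 -> i3,i4 (mul;bne) pair
  cy4 -> i5 (mul) RAW+WAW r4
  cy5 -> i6 (xor) RAW r4
  cy6 -> i7,i8 (beq;st) pair

ISSUED = 5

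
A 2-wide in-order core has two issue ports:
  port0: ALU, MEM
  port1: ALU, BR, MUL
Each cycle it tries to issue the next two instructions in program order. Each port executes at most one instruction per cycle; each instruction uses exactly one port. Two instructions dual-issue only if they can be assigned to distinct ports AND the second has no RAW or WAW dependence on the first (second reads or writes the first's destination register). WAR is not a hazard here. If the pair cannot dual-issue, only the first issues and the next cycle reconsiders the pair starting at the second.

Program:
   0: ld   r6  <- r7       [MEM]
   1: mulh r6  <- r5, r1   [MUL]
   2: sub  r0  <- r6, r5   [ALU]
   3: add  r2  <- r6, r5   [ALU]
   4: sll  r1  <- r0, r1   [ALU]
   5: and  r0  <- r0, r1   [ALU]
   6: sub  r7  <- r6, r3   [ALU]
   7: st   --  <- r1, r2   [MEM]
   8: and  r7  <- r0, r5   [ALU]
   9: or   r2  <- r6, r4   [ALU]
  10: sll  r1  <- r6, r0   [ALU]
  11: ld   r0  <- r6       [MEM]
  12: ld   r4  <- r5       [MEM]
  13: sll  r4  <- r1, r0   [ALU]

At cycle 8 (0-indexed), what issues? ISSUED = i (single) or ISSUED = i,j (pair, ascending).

ISSUED = 12

0. ld @i0  | WAW r6
1. mulh @i1  | RAW r6
2. sub add @i2+i3  | 2-wide
3. sll @i4  | RAW r1
4. and sub @i5+i6  | 2-wide
5. st and @i7+i8  | 2-wide
6. or sll @i9+i10  | 2-wide
7. ld @i11  | no-port MEM/MEM
8. ld @i12  | WAW r4
9. sll @i13  | tail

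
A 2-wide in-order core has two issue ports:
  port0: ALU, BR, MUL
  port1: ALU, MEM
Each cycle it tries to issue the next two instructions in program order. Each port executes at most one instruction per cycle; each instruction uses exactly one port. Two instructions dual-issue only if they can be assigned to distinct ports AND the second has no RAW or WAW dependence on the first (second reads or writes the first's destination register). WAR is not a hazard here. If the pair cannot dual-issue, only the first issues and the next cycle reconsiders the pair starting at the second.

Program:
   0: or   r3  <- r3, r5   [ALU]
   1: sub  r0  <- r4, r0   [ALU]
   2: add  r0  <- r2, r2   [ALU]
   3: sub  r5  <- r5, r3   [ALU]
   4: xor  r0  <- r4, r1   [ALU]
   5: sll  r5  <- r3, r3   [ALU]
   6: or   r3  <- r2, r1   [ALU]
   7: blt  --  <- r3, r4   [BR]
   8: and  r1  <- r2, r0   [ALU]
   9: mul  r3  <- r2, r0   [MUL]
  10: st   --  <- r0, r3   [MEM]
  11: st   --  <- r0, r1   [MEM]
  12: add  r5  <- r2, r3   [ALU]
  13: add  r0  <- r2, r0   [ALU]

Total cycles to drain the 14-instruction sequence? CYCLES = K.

t=0 i0&i1:or.ALU+sub.ALU ; 2-wide
t=1 i2&i3:add.ALU+sub.ALU ; 2-wide
t=2 i4&i5:xor.ALU+sll.ALU ; 2-wide
t=3 i6:or.ALU ; RAW r3
t=4 i7&i8:blt.BR+and.ALU ; 2-wide
t=5 i9:mul.MUL ; RAW r3
t=6 i10:st.MEM ; no-port MEM/MEM
t=7 i11&i12:st.MEM+add.ALU ; 2-wide
t=8 i13:add.ALU ; tail

CYCLES = 9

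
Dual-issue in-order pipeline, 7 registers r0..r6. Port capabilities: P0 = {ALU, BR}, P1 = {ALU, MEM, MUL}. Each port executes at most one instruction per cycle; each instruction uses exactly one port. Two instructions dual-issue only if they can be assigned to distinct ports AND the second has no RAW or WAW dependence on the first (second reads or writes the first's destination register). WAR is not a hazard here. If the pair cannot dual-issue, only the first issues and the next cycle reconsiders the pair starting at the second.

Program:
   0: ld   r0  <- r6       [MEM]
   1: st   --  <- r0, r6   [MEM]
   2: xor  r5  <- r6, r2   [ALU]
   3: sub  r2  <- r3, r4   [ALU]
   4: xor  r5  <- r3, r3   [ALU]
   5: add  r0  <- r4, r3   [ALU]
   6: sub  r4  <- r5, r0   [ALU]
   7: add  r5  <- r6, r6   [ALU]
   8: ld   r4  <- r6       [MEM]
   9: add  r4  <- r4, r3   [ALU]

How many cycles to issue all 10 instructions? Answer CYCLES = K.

0. ld @i0  | no-port MEM/MEM
1. st/xor @i1&i2  | pair
2. sub/xor @i3&i4  | pair
3. add @i5  | RAW r0
4. sub/add @i6&i7  | pair
5. ld @i8  | RAW+WAW r4
6. add @i9  | tail

CYCLES = 7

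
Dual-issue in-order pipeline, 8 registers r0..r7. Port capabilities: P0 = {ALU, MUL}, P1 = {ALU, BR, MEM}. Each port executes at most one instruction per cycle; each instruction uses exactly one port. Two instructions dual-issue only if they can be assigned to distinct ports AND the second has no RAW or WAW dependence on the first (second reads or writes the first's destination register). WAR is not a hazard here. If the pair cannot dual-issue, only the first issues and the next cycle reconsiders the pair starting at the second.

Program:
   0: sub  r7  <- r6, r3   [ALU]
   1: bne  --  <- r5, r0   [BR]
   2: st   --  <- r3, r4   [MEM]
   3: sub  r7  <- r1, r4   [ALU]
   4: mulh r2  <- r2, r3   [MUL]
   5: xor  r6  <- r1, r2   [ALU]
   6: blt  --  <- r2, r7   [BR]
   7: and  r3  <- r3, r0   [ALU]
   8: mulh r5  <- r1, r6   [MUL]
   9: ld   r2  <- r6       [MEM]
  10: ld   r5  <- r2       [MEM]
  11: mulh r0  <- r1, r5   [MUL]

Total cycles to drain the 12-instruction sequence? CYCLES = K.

CYCLES = 8

t=0 i0/i1:sub/bne ; 2-wide
t=1 i2/i3:st/sub ; 2-wide
t=2 i4:mulh ; RAW r2
t=3 i5/i6:xor/blt ; 2-wide
t=4 i7/i8:and/mulh ; 2-wide
t=5 i9:ld ; no-port MEM/MEM
t=6 i10:ld ; RAW r5
t=7 i11:mulh ; tail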